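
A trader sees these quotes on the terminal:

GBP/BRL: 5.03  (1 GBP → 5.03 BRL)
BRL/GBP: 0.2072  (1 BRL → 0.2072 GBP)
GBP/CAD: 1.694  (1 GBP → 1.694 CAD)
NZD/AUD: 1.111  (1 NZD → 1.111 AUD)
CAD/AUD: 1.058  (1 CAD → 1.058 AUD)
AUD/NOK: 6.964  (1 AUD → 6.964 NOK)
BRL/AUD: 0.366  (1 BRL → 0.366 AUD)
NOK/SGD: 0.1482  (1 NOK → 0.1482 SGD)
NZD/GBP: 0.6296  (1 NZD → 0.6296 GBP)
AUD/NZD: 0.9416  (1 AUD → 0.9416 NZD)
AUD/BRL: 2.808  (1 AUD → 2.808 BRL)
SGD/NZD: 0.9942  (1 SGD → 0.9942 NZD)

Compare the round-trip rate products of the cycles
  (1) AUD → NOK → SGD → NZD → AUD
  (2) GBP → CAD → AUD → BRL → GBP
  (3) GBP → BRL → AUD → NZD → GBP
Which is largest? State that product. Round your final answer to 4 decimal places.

(1) 6.964 × 0.1482 × 0.9942 × 1.111 = 1.13997
(2) 1.694 × 1.058 × 2.808 × 0.2072 = 1.04276
(3) 5.03 × 0.366 × 0.9416 × 0.6296 = 1.09139
Highest is cycle (1) at 1.1400 (>1, arbitrage).

1.1400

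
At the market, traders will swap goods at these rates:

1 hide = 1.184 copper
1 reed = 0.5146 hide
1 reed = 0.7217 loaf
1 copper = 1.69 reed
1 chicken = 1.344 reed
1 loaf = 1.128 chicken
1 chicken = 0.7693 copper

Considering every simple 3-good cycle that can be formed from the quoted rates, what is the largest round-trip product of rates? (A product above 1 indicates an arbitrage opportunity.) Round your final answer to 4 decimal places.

1.0941

loaf→chicken→reed→loaf: 1.128 × 1.344 × 0.7217 = 1.09412
reed→hide→copper→reed: 0.5146 × 1.184 × 1.69 = 1.02969
Maximum is loaf→chicken→reed→loaf at 1.0941; arbitrage exists.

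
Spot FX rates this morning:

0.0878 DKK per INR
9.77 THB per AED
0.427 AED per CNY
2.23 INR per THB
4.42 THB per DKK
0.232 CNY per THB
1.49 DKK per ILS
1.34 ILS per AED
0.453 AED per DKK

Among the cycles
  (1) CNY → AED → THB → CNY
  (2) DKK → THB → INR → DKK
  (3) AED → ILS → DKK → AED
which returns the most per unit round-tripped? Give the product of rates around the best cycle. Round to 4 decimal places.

0.9679

(1) 0.427 × 9.77 × 0.232 = 0.96786
(2) 4.42 × 2.23 × 0.0878 = 0.86541
(3) 1.34 × 1.49 × 0.453 = 0.90446
Highest is cycle (1) at 0.9679 (≤1, no arbitrage).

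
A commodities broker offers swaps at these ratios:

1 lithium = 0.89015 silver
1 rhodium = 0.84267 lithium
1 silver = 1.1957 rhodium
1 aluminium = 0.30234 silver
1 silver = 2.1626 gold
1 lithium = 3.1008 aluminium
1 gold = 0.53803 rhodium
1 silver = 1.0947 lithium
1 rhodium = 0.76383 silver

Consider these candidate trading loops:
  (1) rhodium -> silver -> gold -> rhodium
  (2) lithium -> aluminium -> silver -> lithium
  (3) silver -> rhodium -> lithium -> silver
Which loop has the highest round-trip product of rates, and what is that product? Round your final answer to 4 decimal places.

1.0263

(1) 0.76383 × 2.1626 × 0.53803 = 0.88875
(2) 3.1008 × 0.30234 × 1.0947 = 1.02628
(3) 1.1957 × 0.84267 × 0.89015 = 0.89690
Highest is cycle (2) at 1.0263 (>1, arbitrage).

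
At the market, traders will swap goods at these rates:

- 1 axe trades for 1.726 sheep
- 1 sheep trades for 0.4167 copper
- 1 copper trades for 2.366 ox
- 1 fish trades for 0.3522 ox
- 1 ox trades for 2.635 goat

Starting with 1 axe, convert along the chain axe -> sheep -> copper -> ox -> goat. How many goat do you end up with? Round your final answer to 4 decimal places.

4.4839

1 axe × 1.726 = 1.726 sheep
1.726 sheep × 0.4167 = 0.7192242 copper
0.7192242 copper × 2.366 = 1.7016844572 ox
1.7016844572 ox × 2.635 = 4.483938544722 goat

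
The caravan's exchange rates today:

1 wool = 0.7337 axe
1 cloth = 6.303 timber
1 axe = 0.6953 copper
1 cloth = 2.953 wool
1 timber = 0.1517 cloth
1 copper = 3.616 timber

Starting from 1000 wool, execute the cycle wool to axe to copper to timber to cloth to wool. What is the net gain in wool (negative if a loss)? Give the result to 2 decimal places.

1000 wool × 0.7337 = 733.7 axe
733.7 axe × 0.6953 = 510.14161 copper
510.14161 copper × 3.616 = 1844.67206176 timber
1844.67206176 timber × 0.1517 = 279.836751768992 cloth
279.836751768992 cloth × 2.953 = 826.357927973833376 wool
Net change: 826.357927973833376 − 1000 = -173.642072026166624 wool

-173.64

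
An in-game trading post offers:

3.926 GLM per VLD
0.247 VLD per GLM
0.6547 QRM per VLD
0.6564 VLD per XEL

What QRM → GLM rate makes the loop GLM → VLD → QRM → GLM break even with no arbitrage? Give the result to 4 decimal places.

6.1839

Known legs of the cycle: 0.247 × 0.6547 = 0.1617109
For no arbitrage the full-cycle product must be 1, so the missing rate is 1 / 0.1617109 ≈ 6.183875.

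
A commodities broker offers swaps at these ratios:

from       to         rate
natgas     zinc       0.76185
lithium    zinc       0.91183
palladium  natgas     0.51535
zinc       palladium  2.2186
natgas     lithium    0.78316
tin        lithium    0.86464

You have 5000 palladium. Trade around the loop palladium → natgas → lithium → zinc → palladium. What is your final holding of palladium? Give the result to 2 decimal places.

5000 palladium × 0.51535 = 2576.75 natgas
2576.75 natgas × 0.78316 = 2018.00753 lithium
2018.00753 lithium × 0.91183 = 1840.0798060799 zinc
1840.0798060799 zinc × 2.2186 = 4082.40105776886614 palladium

4082.40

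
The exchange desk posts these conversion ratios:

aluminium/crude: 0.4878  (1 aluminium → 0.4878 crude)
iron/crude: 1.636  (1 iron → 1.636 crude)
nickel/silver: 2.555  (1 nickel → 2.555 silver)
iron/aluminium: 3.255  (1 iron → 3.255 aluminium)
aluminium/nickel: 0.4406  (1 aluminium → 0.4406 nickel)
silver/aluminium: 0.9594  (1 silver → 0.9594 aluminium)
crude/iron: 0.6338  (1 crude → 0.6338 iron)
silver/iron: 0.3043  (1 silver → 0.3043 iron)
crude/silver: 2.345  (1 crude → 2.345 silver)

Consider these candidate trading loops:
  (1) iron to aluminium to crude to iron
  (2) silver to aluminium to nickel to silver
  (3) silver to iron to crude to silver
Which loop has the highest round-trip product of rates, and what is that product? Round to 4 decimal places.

(1) 3.255 × 0.4878 × 0.6338 = 1.00634
(2) 0.9594 × 0.4406 × 2.555 = 1.08003
(3) 0.3043 × 1.636 × 2.345 = 1.16742
Highest is cycle (3) at 1.1674 (>1, arbitrage).

1.1674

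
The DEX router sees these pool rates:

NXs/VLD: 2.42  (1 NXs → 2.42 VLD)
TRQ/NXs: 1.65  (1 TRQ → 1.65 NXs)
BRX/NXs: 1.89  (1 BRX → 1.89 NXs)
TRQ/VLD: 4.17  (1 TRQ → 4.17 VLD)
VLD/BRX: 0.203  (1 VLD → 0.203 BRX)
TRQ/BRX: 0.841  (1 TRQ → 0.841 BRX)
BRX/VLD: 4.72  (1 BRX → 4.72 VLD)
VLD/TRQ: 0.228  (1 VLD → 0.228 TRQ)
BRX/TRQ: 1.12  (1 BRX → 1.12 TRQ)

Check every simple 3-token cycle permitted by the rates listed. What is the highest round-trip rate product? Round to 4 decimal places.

BRX→TRQ→VLD→BRX: 1.12 × 4.17 × 0.203 = 0.94809
NXs→VLD→BRX→NXs: 2.42 × 0.203 × 1.89 = 0.92848
NXs→VLD→TRQ→NXs: 2.42 × 0.228 × 1.65 = 0.91040
BRX→VLD→TRQ→BRX: 4.72 × 0.228 × 0.841 = 0.90505
Maximum is BRX→TRQ→VLD→BRX at 0.9481; no arbitrage — every cycle loses value.

0.9481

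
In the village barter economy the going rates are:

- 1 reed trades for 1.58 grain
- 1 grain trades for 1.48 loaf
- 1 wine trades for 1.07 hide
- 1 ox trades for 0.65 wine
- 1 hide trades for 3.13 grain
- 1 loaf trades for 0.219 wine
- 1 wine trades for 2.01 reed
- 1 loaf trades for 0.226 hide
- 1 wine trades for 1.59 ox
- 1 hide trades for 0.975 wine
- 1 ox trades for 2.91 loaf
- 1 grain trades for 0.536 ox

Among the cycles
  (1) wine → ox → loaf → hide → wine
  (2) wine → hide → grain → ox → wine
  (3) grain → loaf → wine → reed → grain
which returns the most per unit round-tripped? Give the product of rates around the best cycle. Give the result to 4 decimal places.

(1) 1.59 × 2.91 × 0.226 × 0.975 = 1.01954
(2) 1.07 × 3.13 × 0.536 × 0.65 = 1.16683
(3) 1.48 × 0.219 × 2.01 × 1.58 = 1.02934
Highest is cycle (2) at 1.1668 (>1, arbitrage).

1.1668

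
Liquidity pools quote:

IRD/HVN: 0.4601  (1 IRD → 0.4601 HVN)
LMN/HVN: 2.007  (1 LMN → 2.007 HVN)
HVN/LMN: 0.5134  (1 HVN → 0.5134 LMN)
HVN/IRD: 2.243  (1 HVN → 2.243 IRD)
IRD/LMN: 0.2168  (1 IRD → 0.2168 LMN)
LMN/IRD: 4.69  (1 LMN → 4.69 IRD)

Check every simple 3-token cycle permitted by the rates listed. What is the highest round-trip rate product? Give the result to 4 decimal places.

LMN→IRD→HVN→LMN: 4.69 × 0.4601 × 0.5134 = 1.10785
LMN→HVN→IRD→LMN: 2.007 × 2.243 × 0.2168 = 0.97597
Maximum is LMN→IRD→HVN→LMN at 1.1078; arbitrage exists.

1.1078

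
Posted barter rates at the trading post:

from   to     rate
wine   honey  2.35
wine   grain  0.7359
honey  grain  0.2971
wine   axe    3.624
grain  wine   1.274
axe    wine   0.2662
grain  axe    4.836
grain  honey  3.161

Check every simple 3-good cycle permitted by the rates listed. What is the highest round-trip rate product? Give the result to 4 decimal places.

grain→axe→wine→grain: 4.836 × 0.2662 × 0.7359 = 0.94736
grain→wine→honey→grain: 1.274 × 2.35 × 0.2971 = 0.88949
Maximum is grain→axe→wine→grain at 0.9474; no arbitrage — every cycle loses value.

0.9474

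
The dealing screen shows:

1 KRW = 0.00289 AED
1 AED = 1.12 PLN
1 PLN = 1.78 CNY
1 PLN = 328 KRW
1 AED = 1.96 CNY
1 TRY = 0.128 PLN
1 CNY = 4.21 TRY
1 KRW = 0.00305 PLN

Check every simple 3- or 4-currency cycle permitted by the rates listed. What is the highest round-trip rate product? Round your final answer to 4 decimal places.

1.0617

KRW→AED→PLN→KRW: 0.00289 × 1.12 × 328 = 1.06167
PLN→CNY→TRY→PLN: 1.78 × 4.21 × 0.128 = 0.95921
Maximum is KRW→AED→PLN→KRW at 1.0617; arbitrage exists.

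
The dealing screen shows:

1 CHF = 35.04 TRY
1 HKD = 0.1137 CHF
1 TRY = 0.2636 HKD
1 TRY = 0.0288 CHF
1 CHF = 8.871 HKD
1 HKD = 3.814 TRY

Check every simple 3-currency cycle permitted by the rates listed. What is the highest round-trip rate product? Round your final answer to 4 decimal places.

1.0502

HKD→CHF→TRY→HKD: 0.1137 × 35.04 × 0.2636 = 1.05020
HKD→TRY→CHF→HKD: 3.814 × 0.0288 × 8.871 = 0.97442
Maximum is HKD→CHF→TRY→HKD at 1.0502; arbitrage exists.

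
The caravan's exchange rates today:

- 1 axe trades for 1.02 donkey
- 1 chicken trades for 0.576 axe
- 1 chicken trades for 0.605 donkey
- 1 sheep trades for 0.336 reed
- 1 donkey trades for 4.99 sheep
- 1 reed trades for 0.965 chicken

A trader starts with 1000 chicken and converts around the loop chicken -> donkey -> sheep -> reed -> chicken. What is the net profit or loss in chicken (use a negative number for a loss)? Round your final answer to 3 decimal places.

-21.136

1000 chicken × 0.605 = 605 donkey
605 donkey × 4.99 = 3018.95 sheep
3018.95 sheep × 0.336 = 1014.3672 reed
1014.3672 reed × 0.965 = 978.864348 chicken
Net change: 978.864348 − 1000 = -21.135652 chicken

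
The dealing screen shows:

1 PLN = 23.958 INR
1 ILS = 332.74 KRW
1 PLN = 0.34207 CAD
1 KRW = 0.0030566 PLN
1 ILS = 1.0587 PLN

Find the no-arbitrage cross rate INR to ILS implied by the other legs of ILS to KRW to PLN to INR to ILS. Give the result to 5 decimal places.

0.04104

Known legs of the cycle: 332.74 × 0.0030566 × 23.958 = 24.366557786472
For no arbitrage the full-cycle product must be 1, so the missing rate is 1 / 24.366557786472 ≈ 0.0410399.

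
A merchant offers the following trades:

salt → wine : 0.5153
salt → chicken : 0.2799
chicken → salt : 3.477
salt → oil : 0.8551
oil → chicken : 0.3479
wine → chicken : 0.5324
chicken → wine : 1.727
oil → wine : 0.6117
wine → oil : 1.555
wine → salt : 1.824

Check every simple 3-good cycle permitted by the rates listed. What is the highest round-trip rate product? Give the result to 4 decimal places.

1.0344

chicken→salt→oil→chicken: 3.477 × 0.8551 × 0.3479 = 1.03437
wine→salt→oil→wine: 1.824 × 0.8551 × 0.6117 = 0.95407
chicken→salt→wine→chicken: 3.477 × 0.5153 × 0.5324 = 0.95390
chicken→wine→oil→chicken: 1.727 × 1.555 × 0.3479 = 0.93428
chicken→wine→salt→chicken: 1.727 × 1.824 × 0.2799 = 0.88170
Maximum is chicken→salt→oil→chicken at 1.0344; arbitrage exists.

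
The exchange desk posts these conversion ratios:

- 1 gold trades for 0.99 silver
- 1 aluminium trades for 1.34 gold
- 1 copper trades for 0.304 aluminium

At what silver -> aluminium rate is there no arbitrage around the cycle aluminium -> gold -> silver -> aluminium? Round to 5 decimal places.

0.75381

Known legs of the cycle: 1.34 × 0.99 = 1.3266
For no arbitrage the full-cycle product must be 1, so the missing rate is 1 / 1.3266 ≈ 0.7538067.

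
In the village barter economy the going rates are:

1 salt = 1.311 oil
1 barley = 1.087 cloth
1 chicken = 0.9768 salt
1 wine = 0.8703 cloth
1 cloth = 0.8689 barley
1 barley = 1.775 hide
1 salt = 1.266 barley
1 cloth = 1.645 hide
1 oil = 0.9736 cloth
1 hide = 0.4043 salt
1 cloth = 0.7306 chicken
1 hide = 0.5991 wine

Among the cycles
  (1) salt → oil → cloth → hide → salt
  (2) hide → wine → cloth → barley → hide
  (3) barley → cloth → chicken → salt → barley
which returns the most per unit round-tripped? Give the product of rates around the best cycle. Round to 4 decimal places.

(1) 1.311 × 0.9736 × 1.645 × 0.4043 = 0.84889
(2) 0.5991 × 0.8703 × 0.8689 × 1.775 = 0.80415
(3) 1.087 × 0.7306 × 0.9768 × 1.266 = 0.98208
Highest is cycle (3) at 0.9821 (≤1, no arbitrage).

0.9821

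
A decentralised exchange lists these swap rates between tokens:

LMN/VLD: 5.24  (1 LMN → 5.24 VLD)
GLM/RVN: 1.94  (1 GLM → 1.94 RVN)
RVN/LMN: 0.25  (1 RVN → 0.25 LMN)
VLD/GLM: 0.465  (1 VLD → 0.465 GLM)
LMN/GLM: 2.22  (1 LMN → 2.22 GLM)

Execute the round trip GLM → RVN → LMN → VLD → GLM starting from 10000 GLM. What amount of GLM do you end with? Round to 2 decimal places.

11817.51

10000 GLM × 1.94 = 19400 RVN
19400 RVN × 0.25 = 4850 LMN
4850 LMN × 5.24 = 25414 VLD
25414 VLD × 0.465 = 11817.51 GLM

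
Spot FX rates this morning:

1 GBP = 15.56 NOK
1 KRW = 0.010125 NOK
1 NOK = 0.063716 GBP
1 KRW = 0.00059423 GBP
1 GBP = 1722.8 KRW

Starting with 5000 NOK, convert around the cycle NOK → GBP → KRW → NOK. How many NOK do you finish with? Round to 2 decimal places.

5000 NOK × 0.063716 = 318.58 GBP
318.58 GBP × 1722.8 = 548849.624 KRW
548849.624 KRW × 0.010125 = 5557.102443 NOK

5557.10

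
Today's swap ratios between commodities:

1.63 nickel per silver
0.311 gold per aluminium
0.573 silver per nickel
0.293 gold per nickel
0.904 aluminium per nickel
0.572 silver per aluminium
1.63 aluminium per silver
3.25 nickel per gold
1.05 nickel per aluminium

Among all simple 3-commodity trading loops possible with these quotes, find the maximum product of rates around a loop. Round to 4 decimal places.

aluminium→nickel→silver→aluminium: 1.05 × 0.573 × 1.63 = 0.98069
aluminium→gold→nickel→aluminium: 0.311 × 3.25 × 0.904 = 0.91372
aluminium→silver→nickel→aluminium: 0.572 × 1.63 × 0.904 = 0.84285
Maximum is aluminium→nickel→silver→aluminium at 0.9807; no arbitrage — every cycle loses value.

0.9807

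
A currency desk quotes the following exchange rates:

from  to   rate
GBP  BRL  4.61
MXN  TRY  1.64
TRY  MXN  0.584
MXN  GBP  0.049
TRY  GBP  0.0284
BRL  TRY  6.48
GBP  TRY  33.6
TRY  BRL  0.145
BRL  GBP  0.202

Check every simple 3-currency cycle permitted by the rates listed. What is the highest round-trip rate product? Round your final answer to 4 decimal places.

0.9841

GBP→TRY→BRL→GBP: 33.6 × 0.145 × 0.202 = 0.98414
GBP→TRY→MXN→GBP: 33.6 × 0.584 × 0.049 = 0.96150
GBP→BRL→TRY→GBP: 4.61 × 6.48 × 0.0284 = 0.84839
Maximum is GBP→TRY→BRL→GBP at 0.9841; no arbitrage — every cycle loses value.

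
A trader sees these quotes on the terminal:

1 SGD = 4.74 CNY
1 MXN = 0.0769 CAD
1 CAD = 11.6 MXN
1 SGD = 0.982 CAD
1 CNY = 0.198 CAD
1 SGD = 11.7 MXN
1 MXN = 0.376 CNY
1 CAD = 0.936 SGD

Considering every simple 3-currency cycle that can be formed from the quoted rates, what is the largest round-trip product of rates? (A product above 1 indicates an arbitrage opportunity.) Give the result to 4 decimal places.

0.8785

CAD→SGD→CNY→CAD: 0.936 × 4.74 × 0.198 = 0.87845
MXN→CNY→CAD→MXN: 0.376 × 0.198 × 11.6 = 0.86360
MXN→CAD→SGD→MXN: 0.0769 × 0.936 × 11.7 = 0.84215
Maximum is CAD→SGD→CNY→CAD at 0.8785; no arbitrage — every cycle loses value.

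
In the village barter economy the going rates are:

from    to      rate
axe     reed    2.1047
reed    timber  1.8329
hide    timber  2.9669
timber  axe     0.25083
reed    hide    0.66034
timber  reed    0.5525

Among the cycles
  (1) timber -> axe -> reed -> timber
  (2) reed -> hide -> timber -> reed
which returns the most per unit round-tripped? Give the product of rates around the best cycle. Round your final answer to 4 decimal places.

(1) 0.25083 × 2.1047 × 1.8329 = 0.96763
(2) 0.66034 × 2.9669 × 0.5525 = 1.08244
Highest is cycle (2) at 1.0824 (>1, arbitrage).

1.0824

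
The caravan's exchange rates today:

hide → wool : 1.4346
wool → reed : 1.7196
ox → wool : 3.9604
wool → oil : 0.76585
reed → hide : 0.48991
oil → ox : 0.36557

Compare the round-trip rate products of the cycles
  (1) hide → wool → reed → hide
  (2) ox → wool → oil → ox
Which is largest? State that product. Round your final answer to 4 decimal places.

(1) 1.4346 × 1.7196 × 0.48991 = 1.20858
(2) 3.9604 × 0.76585 × 0.36557 = 1.10880
Highest is cycle (1) at 1.2086 (>1, arbitrage).

1.2086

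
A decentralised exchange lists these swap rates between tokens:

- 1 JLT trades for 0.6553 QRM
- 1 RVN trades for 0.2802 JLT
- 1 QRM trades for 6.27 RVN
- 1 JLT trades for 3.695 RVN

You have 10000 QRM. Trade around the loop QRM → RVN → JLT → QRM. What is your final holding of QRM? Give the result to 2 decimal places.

11512.66

10000 QRM × 6.27 = 62700 RVN
62700 RVN × 0.2802 = 17568.54 JLT
17568.54 JLT × 0.6553 = 11512.664262 QRM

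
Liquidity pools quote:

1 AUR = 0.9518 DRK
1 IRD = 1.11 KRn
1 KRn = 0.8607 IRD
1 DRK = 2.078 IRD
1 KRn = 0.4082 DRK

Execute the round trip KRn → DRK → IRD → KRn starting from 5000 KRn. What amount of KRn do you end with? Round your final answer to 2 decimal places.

5000 KRn × 0.4082 = 2041 DRK
2041 DRK × 2.078 = 4241.198 IRD
4241.198 IRD × 1.11 = 4707.72978 KRn

4707.73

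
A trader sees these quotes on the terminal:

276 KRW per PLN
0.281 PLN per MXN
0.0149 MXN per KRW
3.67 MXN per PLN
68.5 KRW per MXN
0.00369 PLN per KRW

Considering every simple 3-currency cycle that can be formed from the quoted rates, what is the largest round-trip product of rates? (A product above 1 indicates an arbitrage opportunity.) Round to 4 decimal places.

1.1556

PLN→KRW→MXN→PLN: 276 × 0.0149 × 0.281 = 1.15558
PLN→MXN→KRW→PLN: 3.67 × 68.5 × 0.00369 = 0.92765
Maximum is PLN→KRW→MXN→PLN at 1.1556; arbitrage exists.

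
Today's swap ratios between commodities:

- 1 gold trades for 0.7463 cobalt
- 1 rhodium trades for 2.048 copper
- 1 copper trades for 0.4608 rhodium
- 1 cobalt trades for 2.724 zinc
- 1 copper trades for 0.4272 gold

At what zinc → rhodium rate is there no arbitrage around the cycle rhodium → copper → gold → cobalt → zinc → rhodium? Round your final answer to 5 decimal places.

Known legs of the cycle: 2.048 × 0.4272 × 0.7463 × 2.724 = 1.77861414223872
For no arbitrage the full-cycle product must be 1, so the missing rate is 1 / 1.77861414223872 ≈ 0.5622355.

0.56224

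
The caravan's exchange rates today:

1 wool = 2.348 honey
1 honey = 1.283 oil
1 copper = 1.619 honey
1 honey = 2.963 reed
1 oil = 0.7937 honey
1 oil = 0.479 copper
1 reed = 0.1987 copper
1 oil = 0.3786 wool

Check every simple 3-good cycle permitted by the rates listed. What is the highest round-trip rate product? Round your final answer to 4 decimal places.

wool→honey→oil→wool: 2.348 × 1.283 × 0.3786 = 1.14053
honey→oil→copper→honey: 1.283 × 0.479 × 1.619 = 0.99497
reed→copper→honey→reed: 0.1987 × 1.619 × 2.963 = 0.95318
Maximum is wool→honey→oil→wool at 1.1405; arbitrage exists.

1.1405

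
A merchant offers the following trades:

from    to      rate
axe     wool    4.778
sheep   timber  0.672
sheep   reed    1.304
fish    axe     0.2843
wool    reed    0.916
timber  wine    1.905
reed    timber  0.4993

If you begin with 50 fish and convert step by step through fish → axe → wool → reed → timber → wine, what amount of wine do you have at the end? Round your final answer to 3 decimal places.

50 fish × 0.2843 = 14.215 axe
14.215 axe × 4.778 = 67.91927 wool
67.91927 wool × 0.916 = 62.21405132 reed
62.21405132 reed × 0.4993 = 31.063475824076 timber
31.063475824076 timber × 1.905 = 59.17592144486478 wine

59.176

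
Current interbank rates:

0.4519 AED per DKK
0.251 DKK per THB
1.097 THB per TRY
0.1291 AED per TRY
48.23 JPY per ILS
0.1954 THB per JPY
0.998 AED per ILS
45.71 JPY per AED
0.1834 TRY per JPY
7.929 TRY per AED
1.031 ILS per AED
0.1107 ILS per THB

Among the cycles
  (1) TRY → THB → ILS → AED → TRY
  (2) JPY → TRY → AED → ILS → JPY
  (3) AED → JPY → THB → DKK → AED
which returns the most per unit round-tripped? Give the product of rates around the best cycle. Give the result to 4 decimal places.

1.1773

(1) 1.097 × 0.1107 × 0.998 × 7.929 = 0.96096
(2) 0.1834 × 0.1291 × 1.031 × 48.23 = 1.17734
(3) 45.71 × 0.1954 × 0.251 × 0.4519 = 1.01310
Highest is cycle (2) at 1.1773 (>1, arbitrage).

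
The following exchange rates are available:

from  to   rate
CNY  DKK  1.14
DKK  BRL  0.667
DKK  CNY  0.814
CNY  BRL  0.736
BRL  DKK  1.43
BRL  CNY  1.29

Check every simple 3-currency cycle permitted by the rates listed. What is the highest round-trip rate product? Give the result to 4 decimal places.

DKK→BRL→CNY→DKK: 0.667 × 1.29 × 1.14 = 0.98089
DKK→CNY→BRL→DKK: 0.814 × 0.736 × 1.43 = 0.85672
Maximum is DKK→BRL→CNY→DKK at 0.9809; no arbitrage — every cycle loses value.

0.9809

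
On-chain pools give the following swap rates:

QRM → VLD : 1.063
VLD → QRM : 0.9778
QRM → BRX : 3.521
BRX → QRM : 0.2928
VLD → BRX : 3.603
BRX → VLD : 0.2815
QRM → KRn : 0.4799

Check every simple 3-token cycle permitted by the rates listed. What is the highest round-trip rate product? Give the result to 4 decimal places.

1.1214

QRM→VLD→BRX→QRM: 1.063 × 3.603 × 0.2928 = 1.12142
QRM→BRX→VLD→QRM: 3.521 × 0.2815 × 0.9778 = 0.96916
Maximum is QRM→VLD→BRX→QRM at 1.1214; arbitrage exists.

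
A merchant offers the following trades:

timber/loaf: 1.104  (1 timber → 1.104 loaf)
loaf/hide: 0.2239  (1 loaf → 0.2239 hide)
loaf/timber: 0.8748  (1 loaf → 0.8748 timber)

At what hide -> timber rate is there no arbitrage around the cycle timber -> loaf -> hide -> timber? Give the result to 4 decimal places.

Known legs of the cycle: 1.104 × 0.2239 = 0.2471856
For no arbitrage the full-cycle product must be 1, so the missing rate is 1 / 0.2471856 ≈ 4.045543.

4.0455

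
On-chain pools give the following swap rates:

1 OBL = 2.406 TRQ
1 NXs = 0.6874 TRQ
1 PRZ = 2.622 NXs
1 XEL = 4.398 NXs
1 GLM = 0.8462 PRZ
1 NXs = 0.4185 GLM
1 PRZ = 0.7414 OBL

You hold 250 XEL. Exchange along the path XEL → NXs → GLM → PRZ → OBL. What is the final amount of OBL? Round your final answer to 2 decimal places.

288.68

250 XEL × 4.398 = 1099.5 NXs
1099.5 NXs × 0.4185 = 460.14075 GLM
460.14075 GLM × 0.8462 = 389.37110265 PRZ
389.37110265 PRZ × 0.7414 = 288.67973550471 OBL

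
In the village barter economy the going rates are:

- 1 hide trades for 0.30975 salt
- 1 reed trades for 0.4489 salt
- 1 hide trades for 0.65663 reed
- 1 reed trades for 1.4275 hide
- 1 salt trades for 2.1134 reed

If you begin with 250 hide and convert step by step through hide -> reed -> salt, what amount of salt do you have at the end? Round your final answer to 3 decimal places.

73.690

250 hide × 0.65663 = 164.1575 reed
164.1575 reed × 0.4489 = 73.69030175 salt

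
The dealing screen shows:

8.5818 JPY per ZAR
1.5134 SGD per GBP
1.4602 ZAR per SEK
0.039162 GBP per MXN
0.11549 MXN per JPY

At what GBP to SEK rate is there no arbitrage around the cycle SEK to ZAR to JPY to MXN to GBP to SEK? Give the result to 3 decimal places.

17.644

Known legs of the cycle: 1.4602 × 8.5818 × 0.11549 × 0.039162 = 0.0566761025649856968
For no arbitrage the full-cycle product must be 1, so the missing rate is 1 / 0.0566761025649856968 ≈ 17.64412.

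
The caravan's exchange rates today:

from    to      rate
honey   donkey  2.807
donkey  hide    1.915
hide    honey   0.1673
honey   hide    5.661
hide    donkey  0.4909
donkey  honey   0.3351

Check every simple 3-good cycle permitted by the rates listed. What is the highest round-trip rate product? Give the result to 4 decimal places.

0.9312

honey→hide→donkey→honey: 5.661 × 0.4909 × 0.3351 = 0.93124
honey→donkey→hide→honey: 2.807 × 1.915 × 0.1673 = 0.89931
Maximum is honey→hide→donkey→honey at 0.9312; no arbitrage — every cycle loses value.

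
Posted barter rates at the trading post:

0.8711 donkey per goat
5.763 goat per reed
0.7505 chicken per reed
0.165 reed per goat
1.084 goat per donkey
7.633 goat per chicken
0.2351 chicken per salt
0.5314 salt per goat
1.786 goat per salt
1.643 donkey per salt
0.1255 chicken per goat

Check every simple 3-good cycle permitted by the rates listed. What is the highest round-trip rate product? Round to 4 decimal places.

0.9536

salt→chicken→goat→salt: 0.2351 × 7.633 × 0.5314 = 0.95361
salt→donkey→goat→salt: 1.643 × 1.084 × 0.5314 = 0.94643
reed→chicken→goat→reed: 0.7505 × 7.633 × 0.165 = 0.94521
Maximum is salt→chicken→goat→salt at 0.9536; no arbitrage — every cycle loses value.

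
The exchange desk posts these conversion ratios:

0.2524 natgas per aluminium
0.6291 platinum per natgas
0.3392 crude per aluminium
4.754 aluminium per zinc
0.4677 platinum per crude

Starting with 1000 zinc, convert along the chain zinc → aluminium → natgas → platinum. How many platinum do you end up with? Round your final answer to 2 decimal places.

1000 zinc × 4.754 = 4754 aluminium
4754 aluminium × 0.2524 = 1199.9096 natgas
1199.9096 natgas × 0.6291 = 754.86312936 platinum

754.86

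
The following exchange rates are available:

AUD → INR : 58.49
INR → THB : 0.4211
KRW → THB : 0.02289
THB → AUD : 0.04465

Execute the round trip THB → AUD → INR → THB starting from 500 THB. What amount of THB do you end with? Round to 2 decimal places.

500 THB × 0.04465 = 22.325 AUD
22.325 AUD × 58.49 = 1305.78925 INR
1305.78925 INR × 0.4211 = 549.867853175 THB

549.87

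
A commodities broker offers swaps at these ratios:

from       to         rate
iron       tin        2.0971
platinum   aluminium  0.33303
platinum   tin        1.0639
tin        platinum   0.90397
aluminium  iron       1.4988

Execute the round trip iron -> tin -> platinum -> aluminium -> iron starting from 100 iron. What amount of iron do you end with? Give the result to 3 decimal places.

94.624

100 iron × 2.0971 = 209.71 tin
209.71 tin × 0.90397 = 189.5715487 platinum
189.5715487 platinum × 0.33303 = 63.133012863561 aluminium
63.133012863561 aluminium × 1.4988 = 94.6237596799052268 iron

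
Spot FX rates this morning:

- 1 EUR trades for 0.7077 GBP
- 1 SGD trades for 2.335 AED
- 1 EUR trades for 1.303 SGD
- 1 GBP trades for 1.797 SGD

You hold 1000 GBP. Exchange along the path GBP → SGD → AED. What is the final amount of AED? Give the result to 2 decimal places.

1000 GBP × 1.797 = 1797 SGD
1797 SGD × 2.335 = 4195.995 AED

4196.00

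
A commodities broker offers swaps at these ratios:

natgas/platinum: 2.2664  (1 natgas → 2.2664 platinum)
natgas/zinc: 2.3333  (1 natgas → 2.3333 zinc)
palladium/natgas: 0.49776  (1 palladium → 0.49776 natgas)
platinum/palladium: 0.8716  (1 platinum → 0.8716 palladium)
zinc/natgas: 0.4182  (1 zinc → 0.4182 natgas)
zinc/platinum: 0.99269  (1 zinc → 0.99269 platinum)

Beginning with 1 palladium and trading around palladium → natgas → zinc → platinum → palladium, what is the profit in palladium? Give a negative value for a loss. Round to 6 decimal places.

1 palladium × 0.49776 = 0.49776 natgas
0.49776 natgas × 2.3333 = 1.161423408 zinc
1.161423408 zinc × 0.99269 = 1.15293340288752 platinum
1.15293340288752 platinum × 0.8716 = 1.004896753956762432 palladium
Net change: 1.004896753956762432 − 1 = 0.004896753956762432 palladium

0.004897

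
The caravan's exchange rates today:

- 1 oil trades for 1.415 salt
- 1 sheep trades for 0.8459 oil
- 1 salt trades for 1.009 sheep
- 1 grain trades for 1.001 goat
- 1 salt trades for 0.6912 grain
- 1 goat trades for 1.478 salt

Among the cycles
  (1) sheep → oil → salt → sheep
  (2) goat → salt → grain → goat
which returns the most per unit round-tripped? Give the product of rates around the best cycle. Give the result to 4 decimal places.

(1) 0.8459 × 1.415 × 1.009 = 1.20772
(2) 1.478 × 0.6912 × 1.001 = 1.02262
Highest is cycle (1) at 1.2077 (>1, arbitrage).

1.2077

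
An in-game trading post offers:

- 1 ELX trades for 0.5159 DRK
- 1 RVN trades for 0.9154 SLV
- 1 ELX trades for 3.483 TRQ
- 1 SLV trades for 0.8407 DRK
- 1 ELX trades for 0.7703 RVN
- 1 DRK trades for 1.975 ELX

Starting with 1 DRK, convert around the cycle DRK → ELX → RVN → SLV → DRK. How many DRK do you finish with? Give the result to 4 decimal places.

1.1708

1 DRK × 1.975 = 1.975 ELX
1.975 ELX × 0.7703 = 1.5213425 RVN
1.5213425 RVN × 0.9154 = 1.3926369245 SLV
1.3926369245 SLV × 0.8407 = 1.17078986242715 DRK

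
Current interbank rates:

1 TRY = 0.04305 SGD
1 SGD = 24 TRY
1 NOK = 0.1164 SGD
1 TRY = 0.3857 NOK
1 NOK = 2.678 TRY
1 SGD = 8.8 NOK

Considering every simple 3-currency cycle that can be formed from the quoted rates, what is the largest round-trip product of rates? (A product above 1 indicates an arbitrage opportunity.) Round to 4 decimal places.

1.0775

NOK→SGD→TRY→NOK: 0.1164 × 24 × 0.3857 = 1.07749
NOK→TRY→SGD→NOK: 2.678 × 0.04305 × 8.8 = 1.01453
Maximum is NOK→SGD→TRY→NOK at 1.0775; arbitrage exists.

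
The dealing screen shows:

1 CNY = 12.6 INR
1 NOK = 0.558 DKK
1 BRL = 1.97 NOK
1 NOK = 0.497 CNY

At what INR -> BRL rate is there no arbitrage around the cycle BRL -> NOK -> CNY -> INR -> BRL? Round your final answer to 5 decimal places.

0.08106

Known legs of the cycle: 1.97 × 0.497 × 12.6 = 12.336534
For no arbitrage the full-cycle product must be 1, so the missing rate is 1 / 12.336534 ≈ 0.0810600.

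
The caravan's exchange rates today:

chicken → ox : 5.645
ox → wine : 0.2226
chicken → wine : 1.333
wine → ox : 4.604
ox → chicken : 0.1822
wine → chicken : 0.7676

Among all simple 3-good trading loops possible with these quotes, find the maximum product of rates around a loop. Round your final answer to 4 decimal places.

wine→ox→chicken→wine: 4.604 × 0.1822 × 1.333 = 1.11819
wine→chicken→ox→wine: 0.7676 × 5.645 × 0.2226 = 0.96455
Maximum is wine→ox→chicken→wine at 1.1182; arbitrage exists.

1.1182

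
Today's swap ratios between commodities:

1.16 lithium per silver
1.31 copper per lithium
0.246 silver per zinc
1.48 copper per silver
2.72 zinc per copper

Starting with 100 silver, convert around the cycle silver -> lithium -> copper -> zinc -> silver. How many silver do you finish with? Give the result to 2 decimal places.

100 silver × 1.16 = 116 lithium
116 lithium × 1.31 = 151.96 copper
151.96 copper × 2.72 = 413.3312 zinc
413.3312 zinc × 0.246 = 101.6794752 silver

101.68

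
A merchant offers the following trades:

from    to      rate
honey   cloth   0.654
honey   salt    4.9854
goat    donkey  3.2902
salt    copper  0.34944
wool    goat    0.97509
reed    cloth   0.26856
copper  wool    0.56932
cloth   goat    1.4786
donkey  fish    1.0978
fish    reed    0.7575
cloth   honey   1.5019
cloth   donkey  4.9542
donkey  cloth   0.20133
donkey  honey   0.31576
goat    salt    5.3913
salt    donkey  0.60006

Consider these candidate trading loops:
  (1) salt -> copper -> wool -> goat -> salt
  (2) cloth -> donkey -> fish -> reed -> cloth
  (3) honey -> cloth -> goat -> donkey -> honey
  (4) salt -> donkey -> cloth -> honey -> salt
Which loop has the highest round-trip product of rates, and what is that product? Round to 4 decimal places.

1.1064

(1) 0.34944 × 0.56932 × 0.97509 × 5.3913 = 1.04584
(2) 4.9542 × 1.0978 × 0.7575 × 0.26856 = 1.10642
(3) 0.654 × 1.4786 × 3.2902 × 0.31576 = 1.00463
(4) 0.60006 × 0.20133 × 1.5019 × 4.9854 = 0.90457
Highest is cycle (2) at 1.1064 (>1, arbitrage).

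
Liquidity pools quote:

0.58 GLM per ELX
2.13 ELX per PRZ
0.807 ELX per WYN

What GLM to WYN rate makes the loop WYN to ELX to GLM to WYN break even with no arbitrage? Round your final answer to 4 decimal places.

2.1365

Known legs of the cycle: 0.807 × 0.58 = 0.46806
For no arbitrage the full-cycle product must be 1, so the missing rate is 1 / 0.46806 ≈ 2.136478.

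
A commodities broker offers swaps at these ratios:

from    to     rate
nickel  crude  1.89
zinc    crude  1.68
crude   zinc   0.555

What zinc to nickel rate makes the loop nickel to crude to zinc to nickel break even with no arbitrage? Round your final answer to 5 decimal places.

Known legs of the cycle: 1.89 × 0.555 = 1.04895
For no arbitrage the full-cycle product must be 1, so the missing rate is 1 / 1.04895 ≈ 0.9533343.

0.95333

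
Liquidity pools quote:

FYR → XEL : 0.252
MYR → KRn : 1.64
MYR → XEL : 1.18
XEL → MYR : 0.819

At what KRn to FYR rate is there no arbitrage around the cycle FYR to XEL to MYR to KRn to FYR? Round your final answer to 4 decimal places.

Known legs of the cycle: 0.252 × 0.819 × 1.64 = 0.33847632
For no arbitrage the full-cycle product must be 1, so the missing rate is 1 / 0.33847632 ≈ 2.954416.

2.9544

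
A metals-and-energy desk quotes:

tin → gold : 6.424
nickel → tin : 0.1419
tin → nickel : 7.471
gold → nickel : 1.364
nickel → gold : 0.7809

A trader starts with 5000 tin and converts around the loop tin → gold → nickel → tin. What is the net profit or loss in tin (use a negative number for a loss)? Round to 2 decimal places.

5000 tin × 6.424 = 32120 gold
32120 gold × 1.364 = 43811.68 nickel
43811.68 nickel × 0.1419 = 6216.877392 tin
Net change: 6216.877392 − 5000 = 1216.877392 tin

1216.88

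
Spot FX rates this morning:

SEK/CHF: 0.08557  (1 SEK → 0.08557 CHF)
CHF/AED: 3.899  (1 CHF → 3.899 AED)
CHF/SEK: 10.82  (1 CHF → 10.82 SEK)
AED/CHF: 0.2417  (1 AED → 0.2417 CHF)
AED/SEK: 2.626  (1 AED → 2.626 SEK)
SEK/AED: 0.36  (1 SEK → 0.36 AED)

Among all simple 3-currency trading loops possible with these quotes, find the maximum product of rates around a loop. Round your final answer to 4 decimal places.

SEK→AED→CHF→SEK: 0.36 × 0.2417 × 10.82 = 0.94147
SEK→CHF→AED→SEK: 0.08557 × 3.899 × 2.626 = 0.87613
Maximum is SEK→AED→CHF→SEK at 0.9415; no arbitrage — every cycle loses value.

0.9415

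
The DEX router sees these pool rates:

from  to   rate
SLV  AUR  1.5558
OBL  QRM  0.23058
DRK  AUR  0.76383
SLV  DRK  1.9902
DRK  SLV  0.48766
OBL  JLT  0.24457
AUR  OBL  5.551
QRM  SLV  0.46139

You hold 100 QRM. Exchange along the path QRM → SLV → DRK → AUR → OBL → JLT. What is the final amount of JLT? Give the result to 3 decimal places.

95.222

100 QRM × 0.46139 = 46.139 SLV
46.139 SLV × 1.9902 = 91.8258378 DRK
91.8258378 DRK × 0.76383 = 70.139329686774 AUR
70.139329686774 AUR × 5.551 = 389.343419091282474 OBL
389.343419091282474 OBL × 0.24457 = 95.22172000715495466618 JLT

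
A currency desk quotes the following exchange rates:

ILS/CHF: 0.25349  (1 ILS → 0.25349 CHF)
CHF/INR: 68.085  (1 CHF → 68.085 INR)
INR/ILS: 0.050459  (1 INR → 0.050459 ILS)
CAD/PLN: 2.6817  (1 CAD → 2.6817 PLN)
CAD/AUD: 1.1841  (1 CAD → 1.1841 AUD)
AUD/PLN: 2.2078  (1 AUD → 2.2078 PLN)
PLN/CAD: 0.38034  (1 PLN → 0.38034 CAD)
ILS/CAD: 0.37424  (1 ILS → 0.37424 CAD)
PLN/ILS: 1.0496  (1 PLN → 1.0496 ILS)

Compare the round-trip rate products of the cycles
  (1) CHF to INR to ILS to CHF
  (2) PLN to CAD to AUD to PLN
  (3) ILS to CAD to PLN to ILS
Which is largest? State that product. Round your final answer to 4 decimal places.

1.0534

(1) 68.085 × 0.050459 × 0.25349 = 0.87087
(2) 0.38034 × 1.1841 × 2.2078 = 0.99431
(3) 0.37424 × 2.6817 × 1.0496 = 1.05338
Highest is cycle (3) at 1.0534 (>1, arbitrage).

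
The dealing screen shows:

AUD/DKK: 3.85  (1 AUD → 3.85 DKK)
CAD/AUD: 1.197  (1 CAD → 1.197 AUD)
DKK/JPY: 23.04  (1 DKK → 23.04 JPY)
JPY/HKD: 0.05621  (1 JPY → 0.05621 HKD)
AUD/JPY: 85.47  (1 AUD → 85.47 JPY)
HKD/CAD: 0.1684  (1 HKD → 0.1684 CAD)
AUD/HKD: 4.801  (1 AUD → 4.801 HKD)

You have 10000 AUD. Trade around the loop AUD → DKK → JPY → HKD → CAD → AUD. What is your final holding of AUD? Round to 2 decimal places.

10050.62

10000 AUD × 3.85 = 38500 DKK
38500 DKK × 23.04 = 887040 JPY
887040 JPY × 0.05621 = 49860.5184 HKD
49860.5184 HKD × 0.1684 = 8396.51129856 CAD
8396.51129856 CAD × 1.197 = 10050.62402437632 AUD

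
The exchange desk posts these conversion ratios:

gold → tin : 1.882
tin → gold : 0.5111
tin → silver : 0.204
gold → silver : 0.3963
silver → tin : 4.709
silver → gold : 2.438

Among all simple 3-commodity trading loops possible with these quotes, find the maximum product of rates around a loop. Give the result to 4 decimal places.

0.9538

gold→silver→tin→gold: 0.3963 × 4.709 × 0.5111 = 0.95380
gold→tin→silver→gold: 1.882 × 0.204 × 2.438 = 0.93602
Maximum is gold→silver→tin→gold at 0.9538; no arbitrage — every cycle loses value.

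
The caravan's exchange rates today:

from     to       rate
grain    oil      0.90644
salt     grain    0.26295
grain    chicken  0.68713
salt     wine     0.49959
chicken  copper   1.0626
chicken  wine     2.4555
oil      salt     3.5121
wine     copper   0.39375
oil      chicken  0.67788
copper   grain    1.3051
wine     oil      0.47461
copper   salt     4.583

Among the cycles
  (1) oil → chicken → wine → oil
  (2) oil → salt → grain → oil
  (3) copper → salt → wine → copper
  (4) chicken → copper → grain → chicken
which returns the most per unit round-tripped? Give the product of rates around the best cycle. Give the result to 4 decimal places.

(1) 0.67788 × 2.4555 × 0.47461 = 0.79000
(2) 3.5121 × 0.26295 × 0.90644 = 0.83710
(3) 4.583 × 0.49959 × 0.39375 = 0.90154
(4) 1.0626 × 1.3051 × 0.68713 = 0.95291
Highest is cycle (4) at 0.9529 (≤1, no arbitrage).

0.9529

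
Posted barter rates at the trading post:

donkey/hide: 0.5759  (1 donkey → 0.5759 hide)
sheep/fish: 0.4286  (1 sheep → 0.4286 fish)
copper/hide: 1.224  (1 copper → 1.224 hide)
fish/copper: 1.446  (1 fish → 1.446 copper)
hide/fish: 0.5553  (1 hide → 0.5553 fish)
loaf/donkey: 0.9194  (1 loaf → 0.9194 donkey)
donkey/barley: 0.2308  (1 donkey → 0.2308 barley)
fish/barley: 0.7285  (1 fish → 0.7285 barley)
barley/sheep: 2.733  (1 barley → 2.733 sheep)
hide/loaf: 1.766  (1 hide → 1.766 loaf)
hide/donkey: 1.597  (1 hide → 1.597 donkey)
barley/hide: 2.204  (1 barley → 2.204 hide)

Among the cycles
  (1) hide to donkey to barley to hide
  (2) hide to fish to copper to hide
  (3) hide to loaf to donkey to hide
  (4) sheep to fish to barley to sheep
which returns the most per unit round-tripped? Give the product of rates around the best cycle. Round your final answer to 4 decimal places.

0.9828

(1) 1.597 × 0.2308 × 2.204 = 0.81237
(2) 0.5553 × 1.446 × 1.224 = 0.98283
(3) 1.766 × 0.9194 × 0.5759 = 0.93507
(4) 0.4286 × 0.7285 × 2.733 = 0.85334
Highest is cycle (2) at 0.9828 (≤1, no arbitrage).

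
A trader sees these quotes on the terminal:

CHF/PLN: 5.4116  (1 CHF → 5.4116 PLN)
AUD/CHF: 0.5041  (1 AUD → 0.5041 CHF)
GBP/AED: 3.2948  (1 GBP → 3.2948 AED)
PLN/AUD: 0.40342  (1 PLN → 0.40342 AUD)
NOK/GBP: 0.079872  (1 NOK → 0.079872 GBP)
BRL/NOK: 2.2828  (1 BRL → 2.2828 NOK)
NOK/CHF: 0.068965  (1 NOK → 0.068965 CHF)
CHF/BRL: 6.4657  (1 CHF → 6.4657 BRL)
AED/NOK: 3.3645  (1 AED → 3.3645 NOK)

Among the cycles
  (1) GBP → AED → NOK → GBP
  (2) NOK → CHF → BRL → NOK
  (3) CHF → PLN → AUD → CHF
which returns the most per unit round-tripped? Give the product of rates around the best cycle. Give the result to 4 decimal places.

(1) 3.2948 × 3.3645 × 0.079872 = 0.88541
(2) 0.068965 × 6.4657 × 2.2828 = 1.01792
(3) 5.4116 × 0.40342 × 0.5041 = 1.10052
Highest is cycle (3) at 1.1005 (>1, arbitrage).

1.1005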